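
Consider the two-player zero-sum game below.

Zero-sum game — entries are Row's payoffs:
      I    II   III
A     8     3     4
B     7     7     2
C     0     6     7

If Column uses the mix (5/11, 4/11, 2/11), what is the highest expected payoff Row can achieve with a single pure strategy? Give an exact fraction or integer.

67/11

A: (8)·(5/11) + (3)·(4/11) + (4)·(2/11) = 60/11.
B: (7)·(5/11) + (7)·(4/11) + (2)·(2/11) = 67/11.
C: (0)·(5/11) + (6)·(4/11) + (7)·(2/11) = 38/11.
The best pure response is B with expected payoff 67/11.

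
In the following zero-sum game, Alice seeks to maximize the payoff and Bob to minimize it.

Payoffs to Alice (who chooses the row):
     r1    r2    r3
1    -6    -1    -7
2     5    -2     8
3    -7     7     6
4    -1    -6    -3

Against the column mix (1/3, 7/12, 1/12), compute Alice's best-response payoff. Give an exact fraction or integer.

9/4

1: (-6)·(1/3) + (-1)·(7/12) + (-7)·(1/12) = -19/6.
2: (5)·(1/3) + (-2)·(7/12) + (8)·(1/12) = 7/6.
3: (-7)·(1/3) + (7)·(7/12) + (6)·(1/12) = 9/4.
4: (-1)·(1/3) + (-6)·(7/12) + (-3)·(1/12) = -49/12.
The best pure response is 3 with expected payoff 9/4.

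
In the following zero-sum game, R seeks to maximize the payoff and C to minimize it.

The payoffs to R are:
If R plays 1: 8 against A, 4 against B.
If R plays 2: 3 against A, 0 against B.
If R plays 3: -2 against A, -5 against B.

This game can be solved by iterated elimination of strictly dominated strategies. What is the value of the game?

Column A is strictly dominated by B for C (4<8, 0<3, -5<-2); eliminate A.
Row 3 is strictly dominated by row 1 (4>-5); eliminate 3.
Row 2 is strictly dominated by row 1 (4>0); eliminate 2.
Only (1, B) remains, with payoff 4.

4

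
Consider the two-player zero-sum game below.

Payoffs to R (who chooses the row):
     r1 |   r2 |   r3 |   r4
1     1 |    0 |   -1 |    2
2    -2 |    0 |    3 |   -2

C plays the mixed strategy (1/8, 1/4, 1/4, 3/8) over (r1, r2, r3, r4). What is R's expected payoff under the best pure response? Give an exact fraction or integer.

1: (1)·(1/8) + (0)·(1/4) + (-1)·(1/4) + (2)·(3/8) = 5/8.
2: (-2)·(1/8) + (0)·(1/4) + (3)·(1/4) + (-2)·(3/8) = -1/4.
The best pure response is 1 with expected payoff 5/8.

5/8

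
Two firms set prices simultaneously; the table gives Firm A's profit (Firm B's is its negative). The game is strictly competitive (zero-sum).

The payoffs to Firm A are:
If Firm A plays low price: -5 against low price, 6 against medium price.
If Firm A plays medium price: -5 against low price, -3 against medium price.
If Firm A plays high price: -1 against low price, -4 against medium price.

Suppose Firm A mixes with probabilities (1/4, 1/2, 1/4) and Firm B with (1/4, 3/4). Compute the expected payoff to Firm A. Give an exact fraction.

Against (1/4, 3/4), each row's expected payoff is low price: 13/4; medium price: -7/2; high price: -13/4.
Taking the (1/4, 1/2, 1/4)-weighted average: (1/4)·(13/4) + (1/2)·(-7/2) + (1/4)·(-13/4) = -7/4.

-7/4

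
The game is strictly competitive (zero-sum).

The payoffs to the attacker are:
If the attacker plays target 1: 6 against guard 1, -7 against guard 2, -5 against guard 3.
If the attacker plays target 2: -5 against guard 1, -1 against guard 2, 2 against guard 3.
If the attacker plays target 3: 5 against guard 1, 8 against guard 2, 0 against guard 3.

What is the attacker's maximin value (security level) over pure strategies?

0

The worst-case payoff for each row is target 1: -7, target 2: -5, target 3: 0.
The best of these is 0.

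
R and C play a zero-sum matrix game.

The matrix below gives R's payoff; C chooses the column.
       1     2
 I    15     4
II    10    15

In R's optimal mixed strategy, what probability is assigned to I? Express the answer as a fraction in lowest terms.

5/16

Row minima are 4 and 10, so R's maximin is 10; column maxima are 15 and 15, so C's minimax is 15. These differ, so the equilibrium is in mixed strategies.
Let R play I with probability p. C is indifferent when 15p + 10(1−p) = 4p + 15(1−p), giving p = 5/16.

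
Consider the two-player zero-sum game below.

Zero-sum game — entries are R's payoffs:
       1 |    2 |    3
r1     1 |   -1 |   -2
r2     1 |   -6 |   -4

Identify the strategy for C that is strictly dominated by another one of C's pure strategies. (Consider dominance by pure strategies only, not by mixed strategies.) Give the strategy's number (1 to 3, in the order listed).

C prefers columns that give R less. Compare 1 with 2: -1 < 1, -6 < 1.
So 2 strictly dominates 1 for C; 1 is strictly dominated.

1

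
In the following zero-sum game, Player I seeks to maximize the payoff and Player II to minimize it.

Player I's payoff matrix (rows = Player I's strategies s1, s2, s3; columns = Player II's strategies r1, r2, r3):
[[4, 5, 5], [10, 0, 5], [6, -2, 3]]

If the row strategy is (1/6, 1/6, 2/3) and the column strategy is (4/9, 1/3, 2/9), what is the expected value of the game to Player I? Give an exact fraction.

187/54

Against (4/9, 1/3, 2/9), each row's expected payoff is s1: 41/9; s2: 50/9; s3: 8/3.
Taking the (1/6, 1/6, 2/3)-weighted average: (1/6)·(41/9) + (1/6)·(50/9) + (2/3)·(8/3) = 187/54.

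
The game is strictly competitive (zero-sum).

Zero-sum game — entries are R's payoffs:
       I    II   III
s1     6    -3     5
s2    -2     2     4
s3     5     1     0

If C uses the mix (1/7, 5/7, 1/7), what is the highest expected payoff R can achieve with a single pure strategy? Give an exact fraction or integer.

12/7

s1: (6)·(1/7) + (-3)·(5/7) + (5)·(1/7) = -4/7.
s2: (-2)·(1/7) + (2)·(5/7) + (4)·(1/7) = 12/7.
s3: (5)·(1/7) + (1)·(5/7) + (0)·(1/7) = 10/7.
The best pure response is s2 with expected payoff 12/7.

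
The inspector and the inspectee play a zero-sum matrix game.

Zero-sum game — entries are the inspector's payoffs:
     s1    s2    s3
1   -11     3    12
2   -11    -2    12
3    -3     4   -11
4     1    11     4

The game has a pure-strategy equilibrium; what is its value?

1

Row minima: -11, -11, -11, 1 → the inspector's maximin is 1.
Column maxima: 1, 11, 12 → the inspectee's minimax is 1.
They coincide at (4, s1), so the value is 1.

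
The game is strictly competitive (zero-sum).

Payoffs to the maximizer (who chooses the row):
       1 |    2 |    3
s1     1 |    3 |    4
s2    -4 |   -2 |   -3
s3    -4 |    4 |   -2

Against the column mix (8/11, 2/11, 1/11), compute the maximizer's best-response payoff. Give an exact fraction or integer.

s1: (1)·(8/11) + (3)·(2/11) + (4)·(1/11) = 18/11.
s2: (-4)·(8/11) + (-2)·(2/11) + (-3)·(1/11) = -39/11.
s3: (-4)·(8/11) + (4)·(2/11) + (-2)·(1/11) = -26/11.
The best pure response is s1 with expected payoff 18/11.

18/11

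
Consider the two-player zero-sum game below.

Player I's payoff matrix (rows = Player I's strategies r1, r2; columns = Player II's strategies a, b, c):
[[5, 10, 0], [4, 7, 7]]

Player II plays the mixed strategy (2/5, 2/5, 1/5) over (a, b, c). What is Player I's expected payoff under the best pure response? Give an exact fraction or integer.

6

r1: (5)·(2/5) + (10)·(2/5) + (0)·(1/5) = 6.
r2: (4)·(2/5) + (7)·(2/5) + (7)·(1/5) = 29/5.
The best pure response is r1 with expected payoff 6.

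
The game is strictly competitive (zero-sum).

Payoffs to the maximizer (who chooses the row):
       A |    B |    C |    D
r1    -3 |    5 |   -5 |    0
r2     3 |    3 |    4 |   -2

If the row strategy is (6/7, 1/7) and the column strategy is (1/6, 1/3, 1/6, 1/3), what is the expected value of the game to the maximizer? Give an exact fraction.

Against (1/6, 1/3, 1/6, 1/3), each row's expected payoff is r1: 1/3; r2: 3/2.
Taking the (6/7, 1/7)-weighted average: (6/7)·(1/3) + (1/7)·(3/2) = 1/2.

1/2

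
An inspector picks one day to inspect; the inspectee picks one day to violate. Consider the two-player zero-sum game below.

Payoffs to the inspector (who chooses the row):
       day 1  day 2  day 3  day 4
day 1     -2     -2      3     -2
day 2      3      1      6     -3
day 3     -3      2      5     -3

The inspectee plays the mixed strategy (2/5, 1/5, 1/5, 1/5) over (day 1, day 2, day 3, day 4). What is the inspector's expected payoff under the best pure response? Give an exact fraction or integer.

2

day 1: (-2)·(2/5) + (-2)·(1/5) + (3)·(1/5) + (-2)·(1/5) = -1.
day 2: (3)·(2/5) + (1)·(1/5) + (6)·(1/5) + (-3)·(1/5) = 2.
day 3: (-3)·(2/5) + (2)·(1/5) + (5)·(1/5) + (-3)·(1/5) = -2/5.
The best pure response is day 2 with expected payoff 2.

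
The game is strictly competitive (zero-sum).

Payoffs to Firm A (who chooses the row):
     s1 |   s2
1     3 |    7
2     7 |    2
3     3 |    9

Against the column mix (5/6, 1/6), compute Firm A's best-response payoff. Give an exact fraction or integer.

1: (3)·(5/6) + (7)·(1/6) = 11/3.
2: (7)·(5/6) + (2)·(1/6) = 37/6.
3: (3)·(5/6) + (9)·(1/6) = 4.
The best pure response is 2 with expected payoff 37/6.

37/6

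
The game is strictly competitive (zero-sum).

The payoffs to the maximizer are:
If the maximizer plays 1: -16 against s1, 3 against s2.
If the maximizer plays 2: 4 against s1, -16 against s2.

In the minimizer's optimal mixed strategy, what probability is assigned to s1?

Row minima are -16 and -16, so the maximizer's maximin is -16; column maxima are 4 and 3, so the minimizer's minimax is 3. These differ, so the equilibrium is in mixed strategies.
Let the minimizer play s1 with probability q. The maximizer is indifferent when −16q + 3(1−q) = 4q − 16(1−q), giving q = 19/39.

19/39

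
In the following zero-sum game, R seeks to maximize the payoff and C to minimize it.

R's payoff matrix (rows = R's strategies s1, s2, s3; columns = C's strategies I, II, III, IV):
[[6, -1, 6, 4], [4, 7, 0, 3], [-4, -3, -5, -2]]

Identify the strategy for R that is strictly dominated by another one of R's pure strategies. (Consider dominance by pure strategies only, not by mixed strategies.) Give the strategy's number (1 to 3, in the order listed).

Compare s3 with s1: 6 > -4, -1 > -3, 6 > -5, 4 > -2.
So s1 strictly dominates s3 for R; s3 is strictly dominated.

3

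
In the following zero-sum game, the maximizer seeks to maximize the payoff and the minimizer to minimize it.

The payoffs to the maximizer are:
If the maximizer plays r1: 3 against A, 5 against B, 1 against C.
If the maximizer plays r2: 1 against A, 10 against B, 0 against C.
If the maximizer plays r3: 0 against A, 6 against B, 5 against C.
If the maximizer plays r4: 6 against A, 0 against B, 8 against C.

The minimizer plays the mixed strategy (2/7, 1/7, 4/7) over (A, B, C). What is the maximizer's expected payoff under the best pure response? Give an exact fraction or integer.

r1: (3)·(2/7) + (5)·(1/7) + (1)·(4/7) = 15/7.
r2: (1)·(2/7) + (10)·(1/7) + (0)·(4/7) = 12/7.
r3: (0)·(2/7) + (6)·(1/7) + (5)·(4/7) = 26/7.
r4: (6)·(2/7) + (0)·(1/7) + (8)·(4/7) = 44/7.
The best pure response is r4 with expected payoff 44/7.

44/7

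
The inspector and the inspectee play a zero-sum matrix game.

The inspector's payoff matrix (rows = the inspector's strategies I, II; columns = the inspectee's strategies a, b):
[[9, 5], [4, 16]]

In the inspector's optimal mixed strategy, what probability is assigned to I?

Row minima are 5 and 4, so the inspector's maximin is 5; column maxima are 9 and 16, so the inspectee's minimax is 9. These differ, so the equilibrium is in mixed strategies.
Let the inspector play I with probability p. The inspectee is indifferent when 9p + 4(1−p) = 5p + 16(1−p), giving p = 3/4.

3/4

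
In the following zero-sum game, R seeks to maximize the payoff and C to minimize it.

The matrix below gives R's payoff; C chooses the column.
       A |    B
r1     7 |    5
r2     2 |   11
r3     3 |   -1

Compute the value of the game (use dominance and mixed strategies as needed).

Row r3 is strictly dominated by row r1, so R never plays it.
The remaining 2×2 game on (r1, r2) × (A, B) has no saddle point. Let R play r1 with probability p; indifference gives 7p + 2(1−p) = 5p + 11(1−p), so p = 9/11.
Similarly C's optimal q on A is 6/11, and the value is 7·(6/11) + (5)·(5/11) = 67/11.

67/11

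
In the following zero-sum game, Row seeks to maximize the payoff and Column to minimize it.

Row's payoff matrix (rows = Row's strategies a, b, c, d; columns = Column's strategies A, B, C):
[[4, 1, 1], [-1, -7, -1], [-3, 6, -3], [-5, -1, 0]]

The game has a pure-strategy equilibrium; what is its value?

1

Row minima: 1, -7, -3, -5 → Row's maximin is 1.
Column maxima: 4, 6, 1 → Column's minimax is 1.
They coincide at (a, C), so the value is 1.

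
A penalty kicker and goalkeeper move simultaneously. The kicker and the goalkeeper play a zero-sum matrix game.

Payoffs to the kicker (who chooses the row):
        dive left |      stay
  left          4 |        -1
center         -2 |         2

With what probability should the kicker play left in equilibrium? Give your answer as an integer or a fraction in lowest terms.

4/9

Row minima are -1 and -2, so the kicker's maximin is -1; column maxima are 4 and 2, so the goalkeeper's minimax is 2. These differ, so the equilibrium is in mixed strategies.
Let the kicker play left with probability p. The goalkeeper is indifferent when 4p − 2(1−p) = −p + 2(1−p), giving p = 4/9.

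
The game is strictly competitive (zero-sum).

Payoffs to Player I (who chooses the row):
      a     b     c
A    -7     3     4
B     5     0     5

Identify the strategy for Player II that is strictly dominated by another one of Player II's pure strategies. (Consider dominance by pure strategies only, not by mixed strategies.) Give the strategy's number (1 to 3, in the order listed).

3

Player II prefers columns that give Player I less. Compare c with b: 3 < 4, 0 < 5.
So b strictly dominates c for Player II; c is strictly dominated.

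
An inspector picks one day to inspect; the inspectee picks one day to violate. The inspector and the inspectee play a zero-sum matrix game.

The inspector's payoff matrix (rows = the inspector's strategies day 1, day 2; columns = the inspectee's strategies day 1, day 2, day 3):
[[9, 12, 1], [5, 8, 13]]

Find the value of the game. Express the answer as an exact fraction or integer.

7

Column day 2 is strictly dominated by day 1 for the inspectee (it gives the inspector more in every row).
The remaining 2×2 game on (day 1, day 2) × (day 1, day 3) has no saddle point. Let the inspector play day 1 with probability p; indifference gives 9p + 5(1−p) = p + 13(1−p), so p = 1/2.
Similarly the inspectee's optimal q on day 1 is 3/4, and the value is 9·(3/4) + (1)·(1/4) = 7.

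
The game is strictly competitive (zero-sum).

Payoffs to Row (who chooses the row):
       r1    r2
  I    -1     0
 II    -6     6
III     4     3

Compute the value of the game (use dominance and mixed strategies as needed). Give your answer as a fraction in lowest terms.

Row I is strictly dominated by row III, so Row never plays it.
The remaining 2×2 game on (II, III) × (r1, r2) has no saddle point. Let Row play II with probability p; indifference gives −6p + 4(1−p) = 6p + 3(1−p), so p = 1/13.
Similarly Column's optimal q on r1 is 3/13, and the value is -6·(3/13) + (6)·(10/13) = 42/13.

42/13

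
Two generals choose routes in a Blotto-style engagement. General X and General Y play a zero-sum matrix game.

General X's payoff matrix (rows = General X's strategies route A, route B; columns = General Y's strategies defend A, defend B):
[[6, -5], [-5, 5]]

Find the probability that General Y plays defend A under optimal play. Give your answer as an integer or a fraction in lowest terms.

Row minima are -5 and -5, so General X's maximin is -5; column maxima are 6 and 5, so General Y's minimax is 5. These differ, so the equilibrium is in mixed strategies.
Let General Y play defend A with probability q. General X is indifferent when 6q − 5(1−q) = −5q + 5(1−q), giving q = 10/21.

10/21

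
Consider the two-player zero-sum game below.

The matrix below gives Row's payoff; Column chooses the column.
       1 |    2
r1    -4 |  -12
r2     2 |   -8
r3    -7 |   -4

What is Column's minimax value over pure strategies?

-4

The worst case (largest entry) in each column is 1: 2, 2: -4.
The best (smallest) of these is -4.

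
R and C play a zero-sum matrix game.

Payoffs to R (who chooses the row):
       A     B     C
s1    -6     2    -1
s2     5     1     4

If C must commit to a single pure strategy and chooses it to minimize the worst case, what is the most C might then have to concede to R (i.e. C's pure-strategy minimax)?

2

The worst case (largest entry) in each column is A: 5, B: 2, C: 4.
The best (smallest) of these is 2.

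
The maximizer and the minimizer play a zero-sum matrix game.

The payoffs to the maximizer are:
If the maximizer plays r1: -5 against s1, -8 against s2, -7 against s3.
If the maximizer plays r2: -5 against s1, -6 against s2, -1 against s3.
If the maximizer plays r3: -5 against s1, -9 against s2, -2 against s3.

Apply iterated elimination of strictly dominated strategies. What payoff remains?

-6

Column s3 is strictly dominated by s2 for the minimizer (-8<-7, -6<-1, -9<-2); eliminate s3.
Column s1 is strictly dominated by s2 for the minimizer (-8<-5, -6<-5, -9<-5); eliminate s1.
Row r3 is strictly dominated by row r1 (-8>-9); eliminate r3.
Row r1 is strictly dominated by row r2 (-6>-8); eliminate r1.
Only (r2, s2) remains, with payoff -6.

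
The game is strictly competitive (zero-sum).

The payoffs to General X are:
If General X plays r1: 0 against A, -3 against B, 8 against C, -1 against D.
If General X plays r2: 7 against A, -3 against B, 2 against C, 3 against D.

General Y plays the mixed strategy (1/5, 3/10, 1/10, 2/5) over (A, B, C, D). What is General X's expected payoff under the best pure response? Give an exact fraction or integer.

19/10

r1: (0)·(1/5) + (-3)·(3/10) + (8)·(1/10) + (-1)·(2/5) = -1/2.
r2: (7)·(1/5) + (-3)·(3/10) + (2)·(1/10) + (3)·(2/5) = 19/10.
The best pure response is r2 with expected payoff 19/10.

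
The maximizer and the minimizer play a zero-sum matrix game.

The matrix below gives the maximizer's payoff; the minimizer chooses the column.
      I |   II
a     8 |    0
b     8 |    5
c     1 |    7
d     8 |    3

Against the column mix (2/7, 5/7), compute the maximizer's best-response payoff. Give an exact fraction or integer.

41/7

a: (8)·(2/7) + (0)·(5/7) = 16/7.
b: (8)·(2/7) + (5)·(5/7) = 41/7.
c: (1)·(2/7) + (7)·(5/7) = 37/7.
d: (8)·(2/7) + (3)·(5/7) = 31/7.
The best pure response is b with expected payoff 41/7.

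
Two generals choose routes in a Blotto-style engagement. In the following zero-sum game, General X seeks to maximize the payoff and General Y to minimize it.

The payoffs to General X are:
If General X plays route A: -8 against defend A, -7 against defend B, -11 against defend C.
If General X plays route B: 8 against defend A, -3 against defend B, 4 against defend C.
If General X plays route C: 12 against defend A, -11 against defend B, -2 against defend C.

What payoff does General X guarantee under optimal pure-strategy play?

-3

Row minima: -11, -3, -11 → General X's maximin is -3.
Column maxima: 12, -3, 4 → General Y's minimax is -3.
They coincide at (route B, defend B), so the value is -3.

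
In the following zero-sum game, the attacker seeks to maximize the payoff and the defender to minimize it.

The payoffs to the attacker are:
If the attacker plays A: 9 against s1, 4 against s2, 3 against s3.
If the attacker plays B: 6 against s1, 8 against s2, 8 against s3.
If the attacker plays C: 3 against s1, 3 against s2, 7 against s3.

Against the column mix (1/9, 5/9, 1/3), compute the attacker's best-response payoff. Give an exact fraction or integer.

70/9

A: (9)·(1/9) + (4)·(5/9) + (3)·(1/3) = 38/9.
B: (6)·(1/9) + (8)·(5/9) + (8)·(1/3) = 70/9.
C: (3)·(1/9) + (3)·(5/9) + (7)·(1/3) = 13/3.
The best pure response is B with expected payoff 70/9.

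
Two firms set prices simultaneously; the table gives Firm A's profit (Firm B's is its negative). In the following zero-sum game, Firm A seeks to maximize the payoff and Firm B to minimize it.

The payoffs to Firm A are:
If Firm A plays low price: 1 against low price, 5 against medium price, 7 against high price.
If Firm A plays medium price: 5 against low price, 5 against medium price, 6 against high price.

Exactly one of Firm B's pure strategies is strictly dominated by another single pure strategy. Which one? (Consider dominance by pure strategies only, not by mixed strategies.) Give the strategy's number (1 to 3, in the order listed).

Firm B prefers columns that give Firm A less. Compare high price with low price: 1 < 7, 5 < 6.
So low price strictly dominates high price for Firm B; high price is strictly dominated.

3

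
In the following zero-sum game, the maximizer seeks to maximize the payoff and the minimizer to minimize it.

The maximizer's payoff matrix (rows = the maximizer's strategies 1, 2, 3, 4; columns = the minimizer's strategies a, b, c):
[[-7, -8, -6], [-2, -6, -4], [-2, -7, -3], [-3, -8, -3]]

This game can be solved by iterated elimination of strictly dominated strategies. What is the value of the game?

Row 1 is strictly dominated by row 2 (-2>-7, -6>-8, -4>-6); eliminate 1.
Column a is strictly dominated by b for the minimizer (-6<-2, -7<-2, -8<-3); eliminate a.
Column c is strictly dominated by b for the minimizer (-6<-4, -7<-3, -8<-3); eliminate c.
Row 4 is strictly dominated by row 2 (-6>-8); eliminate 4.
Row 3 is strictly dominated by row 2 (-6>-7); eliminate 3.
Only (2, b) remains, with payoff -6.

-6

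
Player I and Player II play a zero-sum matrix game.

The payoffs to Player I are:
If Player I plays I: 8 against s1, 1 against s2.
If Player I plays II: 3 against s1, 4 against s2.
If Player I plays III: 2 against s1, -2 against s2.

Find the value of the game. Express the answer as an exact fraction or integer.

Row III is strictly dominated by row I, so Player I never plays it.
The remaining 2×2 game on (I, II) × (s1, s2) has no saddle point. Let Player I play I with probability p; indifference gives 8p + 3(1−p) = p + 4(1−p), so p = 1/8.
Similarly Player II's optimal q on s1 is 3/8, and the value is 8·(3/8) + (1)·(5/8) = 29/8.

29/8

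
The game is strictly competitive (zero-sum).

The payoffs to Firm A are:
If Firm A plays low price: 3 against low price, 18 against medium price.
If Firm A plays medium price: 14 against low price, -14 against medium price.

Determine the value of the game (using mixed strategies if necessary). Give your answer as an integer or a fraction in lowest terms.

294/43

Row minima are 3 and -14, so Firm A's maximin is 3; column maxima are 14 and 18, so Firm B's minimax is 14. These differ, so the equilibrium is in mixed strategies.
Let Firm A play low price with probability p. Firm B is indifferent when 3p + 14(1−p) = 18p − 14(1−p), giving p = 28/43.
Let Firm B play low price with probability q. Firm A is indifferent when 3q + 18(1−q) = 14q − 14(1−q), giving q = 32/43.
The value is 3·(32/43) + (18)·(11/43) = 294/43.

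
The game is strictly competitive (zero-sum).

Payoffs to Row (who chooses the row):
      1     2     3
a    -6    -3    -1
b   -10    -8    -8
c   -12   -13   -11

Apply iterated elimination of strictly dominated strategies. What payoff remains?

-6

Row c is strictly dominated by row a (-6>-12, -3>-13, -1>-11); eliminate c.
Row b is strictly dominated by row a (-6>-10, -3>-8, -1>-8); eliminate b.
Column 3 is strictly dominated by 1 for Column (-6<-1); eliminate 3.
Column 2 is strictly dominated by 1 for Column (-6<-3); eliminate 2.
Only (a, 1) remains, with payoff -6.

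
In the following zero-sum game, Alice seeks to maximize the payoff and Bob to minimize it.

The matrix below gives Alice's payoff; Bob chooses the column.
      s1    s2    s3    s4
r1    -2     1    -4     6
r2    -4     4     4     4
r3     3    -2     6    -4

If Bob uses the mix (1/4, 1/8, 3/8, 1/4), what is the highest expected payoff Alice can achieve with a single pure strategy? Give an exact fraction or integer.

r1: (-2)·(1/4) + (1)·(1/8) + (-4)·(3/8) + (6)·(1/4) = -3/8.
r2: (-4)·(1/4) + (4)·(1/8) + (4)·(3/8) + (4)·(1/4) = 2.
r3: (3)·(1/4) + (-2)·(1/8) + (6)·(3/8) + (-4)·(1/4) = 7/4.
The best pure response is r2 with expected payoff 2.

2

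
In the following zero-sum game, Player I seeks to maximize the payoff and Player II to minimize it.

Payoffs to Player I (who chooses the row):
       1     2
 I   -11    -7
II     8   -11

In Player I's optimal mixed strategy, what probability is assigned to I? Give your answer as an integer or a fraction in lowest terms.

Row minima are -11 and -11, so Player I's maximin is -11; column maxima are 8 and -7, so Player II's minimax is -7. These differ, so the equilibrium is in mixed strategies.
Let Player I play I with probability p. Player II is indifferent when −11p + 8(1−p) = −7p − 11(1−p), giving p = 19/23.

19/23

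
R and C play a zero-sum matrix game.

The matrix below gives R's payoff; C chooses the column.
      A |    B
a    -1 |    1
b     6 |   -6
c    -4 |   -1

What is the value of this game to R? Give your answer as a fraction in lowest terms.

Row c is strictly dominated by row a, so R never plays it.
The remaining 2×2 game on (a, b) × (A, B) has no saddle point. Let R play a with probability p; indifference gives −p + 6(1−p) = p − 6(1−p), so p = 6/7.
Similarly C's optimal q on A is 1/2, and the value is -1·(1/2) + (1)·(1/2) = 0.

0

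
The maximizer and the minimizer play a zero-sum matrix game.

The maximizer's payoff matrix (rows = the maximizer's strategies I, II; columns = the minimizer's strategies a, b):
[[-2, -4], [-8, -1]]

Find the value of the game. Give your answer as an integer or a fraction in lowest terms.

Row minima are -4 and -8, so the maximizer's maximin is -4; column maxima are -2 and -1, so the minimizer's minimax is -2. These differ, so the equilibrium is in mixed strategies.
Let the maximizer play I with probability p. The minimizer is indifferent when −2p − 8(1−p) = −4p − (1−p), giving p = 7/9.
Let the minimizer play a with probability q. The maximizer is indifferent when −2q − 4(1−q) = −8q − (1−q), giving q = 1/3.
The value is -2·(1/3) + (-4)·(2/3) = -10/3.

-10/3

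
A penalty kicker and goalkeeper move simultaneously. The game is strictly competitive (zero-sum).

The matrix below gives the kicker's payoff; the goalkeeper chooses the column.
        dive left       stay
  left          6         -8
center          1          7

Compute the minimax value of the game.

Row minima are -8 and 1, so the kicker's maximin is 1; column maxima are 6 and 7, so the goalkeeper's minimax is 6. These differ, so the equilibrium is in mixed strategies.
Let the kicker play left with probability p. The goalkeeper is indifferent when 6p + (1−p) = −8p + 7(1−p), giving p = 3/10.
Let the goalkeeper play dive left with probability q. The kicker is indifferent when 6q − 8(1−q) = q + 7(1−q), giving q = 3/4.
The value is 6·(3/4) + (-8)·(1/4) = 5/2.

5/2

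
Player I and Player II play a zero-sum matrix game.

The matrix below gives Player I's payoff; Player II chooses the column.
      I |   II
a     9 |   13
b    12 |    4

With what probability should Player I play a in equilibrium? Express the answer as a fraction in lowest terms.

2/3

Row minima are 9 and 4, so Player I's maximin is 9; column maxima are 12 and 13, so Player II's minimax is 12. These differ, so the equilibrium is in mixed strategies.
Let Player I play a with probability p. Player II is indifferent when 9p + 12(1−p) = 13p + 4(1−p), giving p = 2/3.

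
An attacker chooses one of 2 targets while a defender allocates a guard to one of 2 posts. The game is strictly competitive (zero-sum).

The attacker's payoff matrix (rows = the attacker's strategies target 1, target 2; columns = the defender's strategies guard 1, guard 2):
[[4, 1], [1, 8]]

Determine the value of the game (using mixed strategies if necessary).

31/10

Row minima are 1 and 1, so the attacker's maximin is 1; column maxima are 4 and 8, so the defender's minimax is 4. These differ, so the equilibrium is in mixed strategies.
Let the attacker play target 1 with probability p. The defender is indifferent when 4p + (1−p) = p + 8(1−p), giving p = 7/10.
Let the defender play guard 1 with probability q. The attacker is indifferent when 4q + (1−q) = q + 8(1−q), giving q = 7/10.
The value is 4·(7/10) + (1)·(3/10) = 31/10.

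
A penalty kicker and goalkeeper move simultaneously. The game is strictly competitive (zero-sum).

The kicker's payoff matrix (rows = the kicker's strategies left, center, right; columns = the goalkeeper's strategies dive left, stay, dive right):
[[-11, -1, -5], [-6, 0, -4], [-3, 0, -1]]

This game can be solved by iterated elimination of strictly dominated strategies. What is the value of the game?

Column dive right is strictly dominated by dive left for the goalkeeper (-11<-5, -6<-4, -3<-1); eliminate dive right.
Column stay is strictly dominated by dive left for the goalkeeper (-11<-1, -6<0, -3<0); eliminate stay.
Row center is strictly dominated by row right (-3>-6); eliminate center.
Row left is strictly dominated by row right (-3>-11); eliminate left.
Only (right, dive left) remains, with payoff -3.

-3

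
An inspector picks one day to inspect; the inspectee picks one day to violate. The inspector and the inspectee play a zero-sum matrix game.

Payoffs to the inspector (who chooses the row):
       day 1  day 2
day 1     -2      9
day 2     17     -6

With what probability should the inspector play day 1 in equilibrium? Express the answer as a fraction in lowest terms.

23/34

Row minima are -2 and -6, so the inspector's maximin is -2; column maxima are 17 and 9, so the inspectee's minimax is 9. These differ, so the equilibrium is in mixed strategies.
Let the inspector play day 1 with probability p. The inspectee is indifferent when −2p + 17(1−p) = 9p − 6(1−p), giving p = 23/34.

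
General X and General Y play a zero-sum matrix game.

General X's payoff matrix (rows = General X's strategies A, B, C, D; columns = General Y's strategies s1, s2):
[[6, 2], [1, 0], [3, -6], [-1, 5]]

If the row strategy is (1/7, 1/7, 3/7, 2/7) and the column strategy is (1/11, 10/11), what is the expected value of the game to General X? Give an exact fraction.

-46/77

Against (1/11, 10/11), each row's expected payoff is A: 26/11; B: 1/11; C: -57/11; D: 49/11.
Taking the (1/7, 1/7, 3/7, 2/7)-weighted average: (1/7)·(26/11) + (1/7)·(1/11) + (3/7)·(-57/11) + (2/7)·(49/11) = -46/77.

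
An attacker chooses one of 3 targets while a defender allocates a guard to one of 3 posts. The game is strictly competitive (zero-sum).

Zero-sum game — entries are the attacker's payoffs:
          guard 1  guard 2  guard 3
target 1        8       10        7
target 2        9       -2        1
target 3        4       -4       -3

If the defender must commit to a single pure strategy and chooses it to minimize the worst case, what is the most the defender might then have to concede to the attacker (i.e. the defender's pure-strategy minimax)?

The worst case (largest entry) in each column is guard 1: 9, guard 2: 10, guard 3: 7.
The best (smallest) of these is 7.

7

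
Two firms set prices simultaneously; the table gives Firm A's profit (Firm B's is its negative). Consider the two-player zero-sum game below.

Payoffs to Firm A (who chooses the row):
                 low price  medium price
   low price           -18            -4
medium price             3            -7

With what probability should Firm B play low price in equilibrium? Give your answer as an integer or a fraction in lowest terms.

Row minima are -18 and -7, so Firm A's maximin is -7; column maxima are 3 and -4, so Firm B's minimax is -4. These differ, so the equilibrium is in mixed strategies.
Let Firm B play low price with probability q. Firm A is indifferent when −18q − 4(1−q) = 3q − 7(1−q), giving q = 1/8.

1/8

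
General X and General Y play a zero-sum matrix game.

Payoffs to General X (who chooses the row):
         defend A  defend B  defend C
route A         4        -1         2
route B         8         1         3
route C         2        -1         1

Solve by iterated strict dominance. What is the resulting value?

1

Column defend C is strictly dominated by defend B for General Y (-1<2, 1<3, -1<1); eliminate defend C.
Column defend A is strictly dominated by defend B for General Y (-1<4, 1<8, -1<2); eliminate defend A.
Row route A is strictly dominated by row route B (1>-1); eliminate route A.
Row route C is strictly dominated by row route B (1>-1); eliminate route C.
Only (route B, defend B) remains, with payoff 1.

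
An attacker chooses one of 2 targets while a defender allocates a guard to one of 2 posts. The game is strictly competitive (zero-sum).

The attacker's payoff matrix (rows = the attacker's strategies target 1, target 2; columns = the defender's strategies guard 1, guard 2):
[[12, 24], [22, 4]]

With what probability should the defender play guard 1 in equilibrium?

2/3

Row minima are 12 and 4, so the attacker's maximin is 12; column maxima are 22 and 24, so the defender's minimax is 22. These differ, so the equilibrium is in mixed strategies.
Let the defender play guard 1 with probability q. The attacker is indifferent when 12q + 24(1−q) = 22q + 4(1−q), giving q = 2/3.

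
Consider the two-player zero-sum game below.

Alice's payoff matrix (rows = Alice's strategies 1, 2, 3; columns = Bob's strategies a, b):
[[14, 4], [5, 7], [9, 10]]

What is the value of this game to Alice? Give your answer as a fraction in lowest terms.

104/11

Row 2 is strictly dominated by row 3, so Alice never plays it.
The remaining 2×2 game on (1, 3) × (a, b) has no saddle point. Let Alice play 1 with probability p; indifference gives 14p + 9(1−p) = 4p + 10(1−p), so p = 1/11.
Similarly Bob's optimal q on a is 6/11, and the value is 14·(6/11) + (4)·(5/11) = 104/11.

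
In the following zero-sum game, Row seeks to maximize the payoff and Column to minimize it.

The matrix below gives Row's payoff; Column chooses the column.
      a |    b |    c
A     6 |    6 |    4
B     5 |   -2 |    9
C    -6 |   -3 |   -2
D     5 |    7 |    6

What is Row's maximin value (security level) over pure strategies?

5

The worst-case payoff for each row is A: 4, B: -2, C: -6, D: 5.
The best of these is 5.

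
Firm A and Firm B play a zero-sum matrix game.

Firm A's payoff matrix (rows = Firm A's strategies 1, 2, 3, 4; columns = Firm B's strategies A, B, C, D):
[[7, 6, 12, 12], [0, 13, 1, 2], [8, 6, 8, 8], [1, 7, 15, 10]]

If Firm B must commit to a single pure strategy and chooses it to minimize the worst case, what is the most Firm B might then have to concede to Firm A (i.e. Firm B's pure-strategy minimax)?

8

The worst case (largest entry) in each column is A: 8, B: 13, C: 15, D: 12.
The best (smallest) of these is 8.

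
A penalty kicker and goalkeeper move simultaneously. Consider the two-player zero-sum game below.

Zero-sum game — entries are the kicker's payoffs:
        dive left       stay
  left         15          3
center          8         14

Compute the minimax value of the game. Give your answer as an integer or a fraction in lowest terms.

Row minima are 3 and 8, so the kicker's maximin is 8; column maxima are 15 and 14, so the goalkeeper's minimax is 14. These differ, so the equilibrium is in mixed strategies.
Let the kicker play left with probability p. The goalkeeper is indifferent when 15p + 8(1−p) = 3p + 14(1−p), giving p = 1/3.
Let the goalkeeper play dive left with probability q. The kicker is indifferent when 15q + 3(1−q) = 8q + 14(1−q), giving q = 11/18.
The value is 15·(11/18) + (3)·(7/18) = 31/3.

31/3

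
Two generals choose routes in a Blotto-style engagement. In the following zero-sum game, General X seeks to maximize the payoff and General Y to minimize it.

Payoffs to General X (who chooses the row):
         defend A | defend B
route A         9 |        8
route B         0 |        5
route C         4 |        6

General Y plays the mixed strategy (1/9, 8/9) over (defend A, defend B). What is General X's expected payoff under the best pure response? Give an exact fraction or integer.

route A: (9)·(1/9) + (8)·(8/9) = 73/9.
route B: (0)·(1/9) + (5)·(8/9) = 40/9.
route C: (4)·(1/9) + (6)·(8/9) = 52/9.
The best pure response is route A with expected payoff 73/9.

73/9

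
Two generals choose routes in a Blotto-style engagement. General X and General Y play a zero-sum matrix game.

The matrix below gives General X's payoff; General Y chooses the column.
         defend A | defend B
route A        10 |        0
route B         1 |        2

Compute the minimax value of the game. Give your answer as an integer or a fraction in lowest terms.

Row minima are 0 and 1, so General X's maximin is 1; column maxima are 10 and 2, so General Y's minimax is 2. These differ, so the equilibrium is in mixed strategies.
Let General X play route A with probability p. General Y is indifferent when 10p + (1−p) = 2(1−p), giving p = 1/11.
Let General Y play defend A with probability q. General X is indifferent when 10q = q + 2(1−q), giving q = 2/11.
The value is 10·(2/11) + (0)·(9/11) = 20/11.

20/11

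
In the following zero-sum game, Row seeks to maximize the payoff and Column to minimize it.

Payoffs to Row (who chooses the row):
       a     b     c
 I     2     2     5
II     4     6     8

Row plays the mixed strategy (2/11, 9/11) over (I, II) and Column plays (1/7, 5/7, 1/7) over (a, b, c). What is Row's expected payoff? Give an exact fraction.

Against (1/7, 5/7, 1/7), each row's expected payoff is I: 17/7; II: 6.
Taking the (2/11, 9/11)-weighted average: (2/11)·(17/7) + (9/11)·(6) = 412/77.

412/77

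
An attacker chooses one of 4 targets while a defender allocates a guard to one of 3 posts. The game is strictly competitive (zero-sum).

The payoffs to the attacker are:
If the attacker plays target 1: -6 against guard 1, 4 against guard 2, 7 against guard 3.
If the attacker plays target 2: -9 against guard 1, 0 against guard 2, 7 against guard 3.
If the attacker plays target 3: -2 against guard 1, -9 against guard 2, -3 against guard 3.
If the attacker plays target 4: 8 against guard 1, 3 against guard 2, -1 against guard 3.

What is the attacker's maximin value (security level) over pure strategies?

The worst-case payoff for each row is target 1: -6, target 2: -9, target 3: -9, target 4: -1.
The best of these is -1.

-1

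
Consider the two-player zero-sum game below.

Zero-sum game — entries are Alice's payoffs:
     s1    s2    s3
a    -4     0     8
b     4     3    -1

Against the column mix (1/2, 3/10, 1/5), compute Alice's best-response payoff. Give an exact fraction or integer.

27/10

a: (-4)·(1/2) + (0)·(3/10) + (8)·(1/5) = -2/5.
b: (4)·(1/2) + (3)·(3/10) + (-1)·(1/5) = 27/10.
The best pure response is b with expected payoff 27/10.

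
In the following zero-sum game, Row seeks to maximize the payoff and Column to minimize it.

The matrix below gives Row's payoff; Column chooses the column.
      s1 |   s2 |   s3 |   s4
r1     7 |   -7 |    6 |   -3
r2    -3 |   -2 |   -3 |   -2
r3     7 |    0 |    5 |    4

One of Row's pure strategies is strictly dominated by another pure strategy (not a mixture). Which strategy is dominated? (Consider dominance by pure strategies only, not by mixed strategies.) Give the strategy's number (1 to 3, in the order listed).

Compare r2 with r3: 7 > -3, 0 > -2, 5 > -3, 4 > -2.
So r3 strictly dominates r2 for Row; r2 is strictly dominated.

2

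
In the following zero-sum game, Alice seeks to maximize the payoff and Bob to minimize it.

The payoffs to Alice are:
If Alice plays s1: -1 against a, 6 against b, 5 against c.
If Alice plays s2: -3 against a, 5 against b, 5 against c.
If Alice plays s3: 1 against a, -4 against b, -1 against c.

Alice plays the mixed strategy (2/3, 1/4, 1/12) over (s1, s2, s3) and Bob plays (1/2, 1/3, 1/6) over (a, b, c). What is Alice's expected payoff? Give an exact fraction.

31/18

Against (1/2, 1/3, 1/6), each row's expected payoff is s1: 7/3; s2: 1; s3: -1.
Taking the (2/3, 1/4, 1/12)-weighted average: (2/3)·(7/3) + (1/4)·(1) + (1/12)·(-1) = 31/18.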